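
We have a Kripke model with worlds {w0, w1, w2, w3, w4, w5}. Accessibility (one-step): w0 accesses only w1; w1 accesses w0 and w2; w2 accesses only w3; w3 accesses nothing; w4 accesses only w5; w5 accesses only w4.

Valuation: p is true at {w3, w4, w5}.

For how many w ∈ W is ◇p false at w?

w0: successors {w1}; p there: w1:F. ✗
w1: successors {w0, w2}; p there: w0:F, w2:F. ✗
w2: successors {w3}; p there: w3:T. ✓
w3: no successors, so ◇p fails. ✗
w4: successors {w5}; p there: w5:T. ✓
w5: successors {w4}; p there: w4:T. ✓
Satisfying worlds: {w2, w4, w5}.
So ◇p fails at the other 3 worlds.

3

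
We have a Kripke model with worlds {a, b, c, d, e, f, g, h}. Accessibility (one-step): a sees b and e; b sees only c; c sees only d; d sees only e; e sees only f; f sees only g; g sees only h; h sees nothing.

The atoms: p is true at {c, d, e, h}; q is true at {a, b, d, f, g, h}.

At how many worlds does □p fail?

3

a: successors {b, e}; p there: b:F, e:T. ✗
b: successors {c}; p there: c:T. ✓
c: successors {d}; p there: d:T. ✓
d: successors {e}; p there: e:T. ✓
e: successors {f}; p there: f:F. ✗
f: successors {g}; p there: g:F. ✗
g: successors {h}; p there: h:T. ✓
h: no successors, so □p holds vacuously. ✓
Satisfying worlds: {b, c, d, g, h}.
So □p fails at the other 3 worlds.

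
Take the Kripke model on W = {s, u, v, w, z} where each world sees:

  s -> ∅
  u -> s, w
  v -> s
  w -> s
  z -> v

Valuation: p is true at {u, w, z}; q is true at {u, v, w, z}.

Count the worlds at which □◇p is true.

1

s: no successors, so □◇p holds vacuously. ✓
u: successors {s, w}; ◇p there: s:F, w:F. ✗
v: successors {s}; ◇p there: s:F. ✗
w: successors {s}; ◇p there: s:F. ✗
z: successors {v}; ◇p there: v:F. ✗
Satisfying worlds: {s}.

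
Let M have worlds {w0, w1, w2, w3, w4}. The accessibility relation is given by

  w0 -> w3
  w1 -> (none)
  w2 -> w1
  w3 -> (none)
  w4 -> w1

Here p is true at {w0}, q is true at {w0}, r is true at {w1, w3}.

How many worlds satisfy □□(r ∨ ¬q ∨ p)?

5

w0: successors {w3}; □(r ∨ ¬q ∨ p) there: w3:T. ✓
w1: no successors, so □□(r ∨ ¬q ∨ p) holds vacuously. ✓
w2: successors {w1}; □(r ∨ ¬q ∨ p) there: w1:T. ✓
w3: no successors, so □□(r ∨ ¬q ∨ p) holds vacuously. ✓
w4: successors {w1}; □(r ∨ ¬q ∨ p) there: w1:T. ✓
Satisfying worlds: {w0, w1, w2, w3, w4}.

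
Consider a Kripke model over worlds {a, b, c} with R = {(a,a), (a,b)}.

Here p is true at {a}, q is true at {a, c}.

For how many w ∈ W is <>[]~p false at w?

2

a: successors {a, b}; []~p there: a:F, b:T. ✓
b: no successors, so <>[]~p fails. ✗
c: no successors, so <>[]~p fails. ✗
Satisfying worlds: {a}.
So <>[]~p fails at the other 2 worlds.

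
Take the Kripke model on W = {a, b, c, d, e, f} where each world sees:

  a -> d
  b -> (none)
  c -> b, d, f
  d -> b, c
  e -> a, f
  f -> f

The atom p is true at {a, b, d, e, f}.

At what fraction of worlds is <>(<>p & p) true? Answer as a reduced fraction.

2/3

a: successors {d}; <>p & p there: d:T. ✓
b: no successors, so <>(<>p & p) fails. ✗
c: successors {b, d, f}; <>p & p there: b:F, d:T, f:T. ✓
d: successors {b, c}; <>p & p there: b:F, c:F. ✗
e: successors {a, f}; <>p & p there: a:T, f:T. ✓
f: successors {f}; <>p & p there: f:T. ✓
That's 4 of 6 worlds, so 4/6 = 2/3.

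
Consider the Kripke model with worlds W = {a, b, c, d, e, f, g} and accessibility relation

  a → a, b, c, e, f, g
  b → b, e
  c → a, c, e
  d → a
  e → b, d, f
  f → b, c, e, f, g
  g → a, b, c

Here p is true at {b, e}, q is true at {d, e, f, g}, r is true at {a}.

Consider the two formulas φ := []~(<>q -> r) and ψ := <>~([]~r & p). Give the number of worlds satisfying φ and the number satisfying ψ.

1 and 6

For []~(<>q -> r):
a: successors {a, b, c, e, f, g}; ~(<>q -> r) there: a:F, b:T, c:T, e:T, f:T, g:F. ✗
b: successors {b, e}; ~(<>q -> r) there: b:T, e:T. ✓
c: successors {a, c, e}; ~(<>q -> r) there: a:F, c:T, e:T. ✗
d: successors {a}; ~(<>q -> r) there: a:F. ✗
e: successors {b, d, f}; ~(<>q -> r) there: b:T, d:F, f:T. ✗
f: successors {b, c, e, f, g}; ~(<>q -> r) there: b:T, c:T, e:T, f:T, g:F. ✗
g: successors {a, b, c}; ~(<>q -> r) there: a:F, b:T, c:T. ✗
— 1 world.
For <>~([]~r & p):
a: successors {a, b, c, e, f, g}; ~([]~r & p) there: a:T, b:F, c:T, e:F, f:T, g:T. ✓
b: successors {b, e}; ~([]~r & p) there: b:F, e:F. ✗
c: successors {a, c, e}; ~([]~r & p) there: a:T, c:T, e:F. ✓
d: successors {a}; ~([]~r & p) there: a:T. ✓
e: successors {b, d, f}; ~([]~r & p) there: b:F, d:T, f:T. ✓
f: successors {b, c, e, f, g}; ~([]~r & p) there: b:F, c:T, e:F, f:T, g:T. ✓
g: successors {a, b, c}; ~([]~r & p) there: a:T, b:F, c:T. ✓
— 6 worlds.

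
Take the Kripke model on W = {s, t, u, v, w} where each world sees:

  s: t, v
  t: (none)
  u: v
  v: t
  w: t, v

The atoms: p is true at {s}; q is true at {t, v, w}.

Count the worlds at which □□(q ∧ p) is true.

2

s: successors {t, v}; □(q ∧ p) there: t:T, v:F. ✗
t: no successors, so □□(q ∧ p) holds vacuously. ✓
u: successors {v}; □(q ∧ p) there: v:F. ✗
v: successors {t}; □(q ∧ p) there: t:T. ✓
w: successors {t, v}; □(q ∧ p) there: t:T, v:F. ✗
Satisfying worlds: {t, v}.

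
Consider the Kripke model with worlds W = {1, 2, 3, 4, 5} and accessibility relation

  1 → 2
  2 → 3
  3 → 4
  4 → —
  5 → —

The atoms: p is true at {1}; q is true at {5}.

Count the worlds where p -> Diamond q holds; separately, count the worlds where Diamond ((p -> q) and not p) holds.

4 and 3

For p -> Diamond q:
1: p is T, Diamond q is F. ✗
2: p is F, Diamond q is F. ✓
3: p is F, Diamond q is F. ✓
4: p is F, Diamond q is F. ✓
5: p is F, Diamond q is F. ✓
— 4 worlds.
For Diamond ((p -> q) and not p):
1: successors {2}; (p -> q) and not p there: 2:T. ✓
2: successors {3}; (p -> q) and not p there: 3:T. ✓
3: successors {4}; (p -> q) and not p there: 4:T. ✓
4: no successors, so Diamond ((p -> q) and not p) fails. ✗
5: no successors, so Diamond ((p -> q) and not p) fails. ✗
— 3 worlds.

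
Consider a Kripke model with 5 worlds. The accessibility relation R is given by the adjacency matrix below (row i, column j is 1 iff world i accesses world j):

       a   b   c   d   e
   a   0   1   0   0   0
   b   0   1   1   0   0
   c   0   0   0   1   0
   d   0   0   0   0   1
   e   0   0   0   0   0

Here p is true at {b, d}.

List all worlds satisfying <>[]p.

{b, d}

a: successors {b}; []p there: b:F. ✗
b: successors {b, c}; []p there: b:F, c:T. ✓
c: successors {d}; []p there: d:F. ✗
d: successors {e}; []p there: e:T. ✓
e: no successors, so <>[]p fails. ✗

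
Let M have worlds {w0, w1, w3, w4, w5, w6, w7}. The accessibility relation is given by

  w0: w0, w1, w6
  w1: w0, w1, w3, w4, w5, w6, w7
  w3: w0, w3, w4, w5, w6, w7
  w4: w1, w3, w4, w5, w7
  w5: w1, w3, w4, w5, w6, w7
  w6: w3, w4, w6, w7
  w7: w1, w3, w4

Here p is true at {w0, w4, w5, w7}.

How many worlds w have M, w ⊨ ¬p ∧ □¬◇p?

w0: ¬p is F, □¬◇p is F. ✗
w1: ¬p is T, □¬◇p is F. ✗
w3: ¬p is T, □¬◇p is F. ✗
w4: ¬p is F, □¬◇p is F. ✗
w5: ¬p is F, □¬◇p is F. ✗
w6: ¬p is T, □¬◇p is F. ✗
w7: ¬p is F, □¬◇p is F. ✗
Satisfying worlds: ∅.

0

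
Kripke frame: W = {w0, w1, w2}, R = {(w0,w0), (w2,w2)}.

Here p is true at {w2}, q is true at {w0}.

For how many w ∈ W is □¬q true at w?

w0: successors {w0}; ¬q there: w0:F. ✗
w1: no successors, so □¬q holds vacuously. ✓
w2: successors {w2}; ¬q there: w2:T. ✓
Satisfying worlds: {w1, w2}.

2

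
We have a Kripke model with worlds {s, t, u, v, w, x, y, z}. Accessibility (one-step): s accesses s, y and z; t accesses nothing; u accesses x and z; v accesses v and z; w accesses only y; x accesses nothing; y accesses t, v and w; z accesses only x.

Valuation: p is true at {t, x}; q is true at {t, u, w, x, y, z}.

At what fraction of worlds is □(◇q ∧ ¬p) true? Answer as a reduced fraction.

s: successors {s, y, z}; ◇q ∧ ¬p there: s:T, y:T, z:T. ✓
t: no successors, so □(◇q ∧ ¬p) holds vacuously. ✓
u: successors {x, z}; ◇q ∧ ¬p there: x:F, z:T. ✗
v: successors {v, z}; ◇q ∧ ¬p there: v:T, z:T. ✓
w: successors {y}; ◇q ∧ ¬p there: y:T. ✓
x: no successors, so □(◇q ∧ ¬p) holds vacuously. ✓
y: successors {t, v, w}; ◇q ∧ ¬p there: t:F, v:T, w:T. ✗
z: successors {x}; ◇q ∧ ¬p there: x:F. ✗
That's 5 of 8 worlds, so 5/8.

5/8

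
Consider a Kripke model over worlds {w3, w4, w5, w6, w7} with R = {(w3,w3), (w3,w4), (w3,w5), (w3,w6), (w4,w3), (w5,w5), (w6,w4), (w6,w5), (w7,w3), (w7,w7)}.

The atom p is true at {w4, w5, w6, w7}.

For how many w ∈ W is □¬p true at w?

w3: successors {w3, w4, w5, w6}; ¬p there: w3:T, w4:F, w5:F, w6:F. ✗
w4: successors {w3}; ¬p there: w3:T. ✓
w5: successors {w5}; ¬p there: w5:F. ✗
w6: successors {w4, w5}; ¬p there: w4:F, w5:F. ✗
w7: successors {w3, w7}; ¬p there: w3:T, w7:F. ✗
Satisfying worlds: {w4}.

1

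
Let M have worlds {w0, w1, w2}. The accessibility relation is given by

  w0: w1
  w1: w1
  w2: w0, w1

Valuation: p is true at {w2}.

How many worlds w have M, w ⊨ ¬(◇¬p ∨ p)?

w0: ◇¬p ∨ p is T. ✗
w1: ◇¬p ∨ p is T. ✗
w2: ◇¬p ∨ p is T. ✗
Satisfying worlds: ∅.

0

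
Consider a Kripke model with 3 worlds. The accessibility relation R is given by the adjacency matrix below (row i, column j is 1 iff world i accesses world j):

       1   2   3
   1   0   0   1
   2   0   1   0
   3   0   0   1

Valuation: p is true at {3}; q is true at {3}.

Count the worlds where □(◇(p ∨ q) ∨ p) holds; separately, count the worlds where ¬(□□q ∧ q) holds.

For □(◇(p ∨ q) ∨ p):
1: successors {3}; ◇(p ∨ q) ∨ p there: 3:T. ✓
2: successors {2}; ◇(p ∨ q) ∨ p there: 2:F. ✗
3: successors {3}; ◇(p ∨ q) ∨ p there: 3:T. ✓
— 2 worlds.
For ¬(□□q ∧ q):
1: □□q ∧ q is F. ✓
2: □□q ∧ q is F. ✓
3: □□q ∧ q is T. ✗
— 2 worlds.

2 and 2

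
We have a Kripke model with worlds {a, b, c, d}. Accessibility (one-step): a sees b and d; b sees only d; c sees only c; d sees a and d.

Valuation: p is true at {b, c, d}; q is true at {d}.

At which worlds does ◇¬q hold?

{a, c, d}

a: successors {b, d}; ¬q there: b:T, d:F. ✓
b: successors {d}; ¬q there: d:F. ✗
c: successors {c}; ¬q there: c:T. ✓
d: successors {a, d}; ¬q there: a:T, d:F. ✓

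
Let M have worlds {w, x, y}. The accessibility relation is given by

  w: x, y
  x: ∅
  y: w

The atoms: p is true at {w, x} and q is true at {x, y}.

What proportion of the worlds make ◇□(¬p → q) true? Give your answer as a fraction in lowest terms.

w: successors {x, y}; □(¬p → q) there: x:T, y:T. ✓
x: no successors, so ◇□(¬p → q) fails. ✗
y: successors {w}; □(¬p → q) there: w:T. ✓
That's 2 of 3 worlds, so 2/3.

2/3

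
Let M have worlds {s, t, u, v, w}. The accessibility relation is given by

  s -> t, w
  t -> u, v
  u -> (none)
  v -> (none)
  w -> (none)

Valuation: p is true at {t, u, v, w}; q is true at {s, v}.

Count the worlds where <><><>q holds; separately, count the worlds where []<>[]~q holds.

0 and 3

For <><><>q:
s: successors {t, w}; <><>q there: t:F, w:F. ✗
t: successors {u, v}; <><>q there: u:F, v:F. ✗
u: no successors, so <><><>q fails. ✗
v: no successors, so <><><>q fails. ✗
w: no successors, so <><><>q fails. ✗
— 0 worlds.
For []<>[]~q:
s: successors {t, w}; <>[]~q there: t:T, w:F. ✗
t: successors {u, v}; <>[]~q there: u:F, v:F. ✗
u: no successors, so []<>[]~q holds vacuously. ✓
v: no successors, so []<>[]~q holds vacuously. ✓
w: no successors, so []<>[]~q holds vacuously. ✓
— 3 worlds.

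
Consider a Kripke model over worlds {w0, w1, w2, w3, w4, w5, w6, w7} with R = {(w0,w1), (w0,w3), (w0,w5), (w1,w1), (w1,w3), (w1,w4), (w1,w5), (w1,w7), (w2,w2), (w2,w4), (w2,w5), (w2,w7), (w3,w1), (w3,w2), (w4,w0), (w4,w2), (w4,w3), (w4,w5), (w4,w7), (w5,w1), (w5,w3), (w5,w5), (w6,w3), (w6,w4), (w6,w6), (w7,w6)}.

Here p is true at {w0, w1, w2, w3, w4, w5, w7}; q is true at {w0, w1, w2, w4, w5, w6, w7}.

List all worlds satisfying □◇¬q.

{w7}

w0: successors {w1, w3, w5}; ◇¬q there: w1:T, w3:F, w5:T. ✗
w1: successors {w1, w3, w4, w5, w7}; ◇¬q there: w1:T, w3:F, w4:T, w5:T, w7:F. ✗
w2: successors {w2, w4, w5, w7}; ◇¬q there: w2:F, w4:T, w5:T, w7:F. ✗
w3: successors {w1, w2}; ◇¬q there: w1:T, w2:F. ✗
w4: successors {w0, w2, w3, w5, w7}; ◇¬q there: w0:T, w2:F, w3:F, w5:T, w7:F. ✗
w5: successors {w1, w3, w5}; ◇¬q there: w1:T, w3:F, w5:T. ✗
w6: successors {w3, w4, w6}; ◇¬q there: w3:F, w4:T, w6:T. ✗
w7: successors {w6}; ◇¬q there: w6:T. ✓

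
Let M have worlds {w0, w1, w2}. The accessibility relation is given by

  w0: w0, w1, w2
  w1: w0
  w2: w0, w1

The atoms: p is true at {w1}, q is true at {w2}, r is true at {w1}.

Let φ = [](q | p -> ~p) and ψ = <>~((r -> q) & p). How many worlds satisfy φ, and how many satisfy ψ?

For [](q | p -> ~p):
w0: successors {w0, w1, w2}; q | p -> ~p there: w0:T, w1:F, w2:T. ✗
w1: successors {w0}; q | p -> ~p there: w0:T. ✓
w2: successors {w0, w1}; q | p -> ~p there: w0:T, w1:F. ✗
— 1 world.
For <>~((r -> q) & p):
w0: successors {w0, w1, w2}; ~((r -> q) & p) there: w0:T, w1:T, w2:T. ✓
w1: successors {w0}; ~((r -> q) & p) there: w0:T. ✓
w2: successors {w0, w1}; ~((r -> q) & p) there: w0:T, w1:T. ✓
— 3 worlds.

1 and 3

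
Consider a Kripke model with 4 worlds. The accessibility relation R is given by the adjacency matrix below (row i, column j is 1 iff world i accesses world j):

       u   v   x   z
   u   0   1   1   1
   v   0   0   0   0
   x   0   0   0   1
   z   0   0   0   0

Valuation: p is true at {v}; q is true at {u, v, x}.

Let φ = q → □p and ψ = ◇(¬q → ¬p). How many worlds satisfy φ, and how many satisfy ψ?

2 and 2

For q → □p:
u: q is T, □p is F. ✗
v: q is T, □p is T. ✓
x: q is T, □p is F. ✗
z: q is F, □p is T. ✓
— 2 worlds.
For ◇(¬q → ¬p):
u: successors {v, x, z}; ¬q → ¬p there: v:T, x:T, z:T. ✓
v: no successors, so ◇(¬q → ¬p) fails. ✗
x: successors {z}; ¬q → ¬p there: z:T. ✓
z: no successors, so ◇(¬q → ¬p) fails. ✗
— 2 worlds.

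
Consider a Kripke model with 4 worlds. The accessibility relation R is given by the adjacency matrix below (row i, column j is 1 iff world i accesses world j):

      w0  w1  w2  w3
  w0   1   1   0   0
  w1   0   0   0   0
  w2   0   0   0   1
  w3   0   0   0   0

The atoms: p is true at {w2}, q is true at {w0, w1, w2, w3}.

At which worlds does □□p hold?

w0: successors {w0, w1}; □p there: w0:F, w1:T. ✗
w1: no successors, so □□p holds vacuously. ✓
w2: successors {w3}; □p there: w3:T. ✓
w3: no successors, so □□p holds vacuously. ✓

{w1, w2, w3}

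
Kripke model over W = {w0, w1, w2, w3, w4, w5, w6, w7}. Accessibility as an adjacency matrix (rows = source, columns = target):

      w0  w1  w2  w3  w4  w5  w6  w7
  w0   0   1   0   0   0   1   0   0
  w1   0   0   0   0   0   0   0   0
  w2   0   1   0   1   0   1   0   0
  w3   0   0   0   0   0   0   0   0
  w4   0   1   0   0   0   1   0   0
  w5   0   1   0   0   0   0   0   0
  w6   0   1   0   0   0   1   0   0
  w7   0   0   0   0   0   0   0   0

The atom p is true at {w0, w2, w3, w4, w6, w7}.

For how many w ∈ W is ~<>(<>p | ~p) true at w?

w0: <>(<>p | ~p) is T. ✗
w1: <>(<>p | ~p) is F. ✓
w2: <>(<>p | ~p) is T. ✗
w3: <>(<>p | ~p) is F. ✓
w4: <>(<>p | ~p) is T. ✗
w5: <>(<>p | ~p) is T. ✗
w6: <>(<>p | ~p) is T. ✗
w7: <>(<>p | ~p) is F. ✓
Satisfying worlds: {w1, w3, w7}.

3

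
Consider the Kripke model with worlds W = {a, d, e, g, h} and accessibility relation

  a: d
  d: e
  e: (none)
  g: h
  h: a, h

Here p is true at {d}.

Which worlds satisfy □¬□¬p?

a: successors {d}; ¬□¬p there: d:F. ✗
d: successors {e}; ¬□¬p there: e:F. ✗
e: no successors, so □¬□¬p holds vacuously. ✓
g: successors {h}; ¬□¬p there: h:F. ✗
h: successors {a, h}; ¬□¬p there: a:T, h:F. ✗

{e}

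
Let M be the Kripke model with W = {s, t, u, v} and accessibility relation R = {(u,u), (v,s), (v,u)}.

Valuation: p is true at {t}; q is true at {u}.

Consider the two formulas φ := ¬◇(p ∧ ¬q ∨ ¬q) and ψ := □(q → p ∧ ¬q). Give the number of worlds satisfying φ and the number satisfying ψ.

For ¬◇(p ∧ ¬q ∨ ¬q):
s: ◇(p ∧ ¬q ∨ ¬q) is F. ✓
t: ◇(p ∧ ¬q ∨ ¬q) is F. ✓
u: ◇(p ∧ ¬q ∨ ¬q) is F. ✓
v: ◇(p ∧ ¬q ∨ ¬q) is T. ✗
— 3 worlds.
For □(q → p ∧ ¬q):
s: no successors, so □(q → p ∧ ¬q) holds vacuously. ✓
t: no successors, so □(q → p ∧ ¬q) holds vacuously. ✓
u: successors {u}; q → p ∧ ¬q there: u:F. ✗
v: successors {s, u}; q → p ∧ ¬q there: s:T, u:F. ✗
— 2 worlds.

3 and 2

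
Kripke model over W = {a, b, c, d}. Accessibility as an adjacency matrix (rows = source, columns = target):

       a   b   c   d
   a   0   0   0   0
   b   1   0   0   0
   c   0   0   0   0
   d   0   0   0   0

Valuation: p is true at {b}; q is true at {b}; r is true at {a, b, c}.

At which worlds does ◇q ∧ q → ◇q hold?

{a, b, c, d}

a: ◇q ∧ q is F, ◇q is F. ✓
b: ◇q ∧ q is F, ◇q is F. ✓
c: ◇q ∧ q is F, ◇q is F. ✓
d: ◇q ∧ q is F, ◇q is F. ✓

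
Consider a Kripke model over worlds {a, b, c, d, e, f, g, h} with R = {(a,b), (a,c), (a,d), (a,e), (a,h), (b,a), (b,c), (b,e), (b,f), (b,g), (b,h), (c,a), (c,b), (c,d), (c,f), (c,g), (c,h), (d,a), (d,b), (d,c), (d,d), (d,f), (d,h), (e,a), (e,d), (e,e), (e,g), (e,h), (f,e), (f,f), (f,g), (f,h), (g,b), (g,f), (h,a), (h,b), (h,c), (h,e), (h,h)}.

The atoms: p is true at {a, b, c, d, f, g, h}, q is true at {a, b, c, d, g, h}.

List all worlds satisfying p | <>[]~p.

a: p is T, <>[]~p is F. ✓
b: p is T, <>[]~p is F. ✓
c: p is T, <>[]~p is F. ✓
d: p is T, <>[]~p is F. ✓
e: p is F, <>[]~p is F. ✗
f: p is T, <>[]~p is F. ✓
g: p is T, <>[]~p is F. ✓
h: p is T, <>[]~p is F. ✓

{a, b, c, d, f, g, h}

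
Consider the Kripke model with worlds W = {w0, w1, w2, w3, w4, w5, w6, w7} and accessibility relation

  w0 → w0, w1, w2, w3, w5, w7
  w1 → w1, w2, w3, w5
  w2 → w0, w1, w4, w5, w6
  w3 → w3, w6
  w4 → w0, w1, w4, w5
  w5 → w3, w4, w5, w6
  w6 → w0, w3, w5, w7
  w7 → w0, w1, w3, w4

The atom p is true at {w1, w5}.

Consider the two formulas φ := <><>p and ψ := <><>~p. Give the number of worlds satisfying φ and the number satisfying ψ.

8 and 8

For <><>p:
w0: successors {w0, w1, w2, w3, w5, w7}; <>p there: w0:T, w1:T, w2:T, w3:F, w5:T, w7:T. ✓
w1: successors {w1, w2, w3, w5}; <>p there: w1:T, w2:T, w3:F, w5:T. ✓
w2: successors {w0, w1, w4, w5, w6}; <>p there: w0:T, w1:T, w4:T, w5:T, w6:T. ✓
w3: successors {w3, w6}; <>p there: w3:F, w6:T. ✓
w4: successors {w0, w1, w4, w5}; <>p there: w0:T, w1:T, w4:T, w5:T. ✓
w5: successors {w3, w4, w5, w6}; <>p there: w3:F, w4:T, w5:T, w6:T. ✓
w6: successors {w0, w3, w5, w7}; <>p there: w0:T, w3:F, w5:T, w7:T. ✓
w7: successors {w0, w1, w3, w4}; <>p there: w0:T, w1:T, w3:F, w4:T. ✓
— 8 worlds.
For <><>~p:
w0: successors {w0, w1, w2, w3, w5, w7}; <>~p there: w0:T, w1:T, w2:T, w3:T, w5:T, w7:T. ✓
w1: successors {w1, w2, w3, w5}; <>~p there: w1:T, w2:T, w3:T, w5:T. ✓
w2: successors {w0, w1, w4, w5, w6}; <>~p there: w0:T, w1:T, w4:T, w5:T, w6:T. ✓
w3: successors {w3, w6}; <>~p there: w3:T, w6:T. ✓
w4: successors {w0, w1, w4, w5}; <>~p there: w0:T, w1:T, w4:T, w5:T. ✓
w5: successors {w3, w4, w5, w6}; <>~p there: w3:T, w4:T, w5:T, w6:T. ✓
w6: successors {w0, w3, w5, w7}; <>~p there: w0:T, w3:T, w5:T, w7:T. ✓
w7: successors {w0, w1, w3, w4}; <>~p there: w0:T, w1:T, w3:T, w4:T. ✓
— 8 worlds.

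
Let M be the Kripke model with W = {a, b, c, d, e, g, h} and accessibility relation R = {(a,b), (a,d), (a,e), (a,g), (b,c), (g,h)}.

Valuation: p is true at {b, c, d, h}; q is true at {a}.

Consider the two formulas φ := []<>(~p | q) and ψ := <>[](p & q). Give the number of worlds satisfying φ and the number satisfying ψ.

4 and 3

For []<>(~p | q):
a: successors {b, d, e, g}; <>(~p | q) there: b:F, d:F, e:F, g:F. ✗
b: successors {c}; <>(~p | q) there: c:F. ✗
c: no successors, so []<>(~p | q) holds vacuously. ✓
d: no successors, so []<>(~p | q) holds vacuously. ✓
e: no successors, so []<>(~p | q) holds vacuously. ✓
g: successors {h}; <>(~p | q) there: h:F. ✗
h: no successors, so []<>(~p | q) holds vacuously. ✓
— 4 worlds.
For <>[](p & q):
a: successors {b, d, e, g}; [](p & q) there: b:F, d:T, e:T, g:F. ✓
b: successors {c}; [](p & q) there: c:T. ✓
c: no successors, so <>[](p & q) fails. ✗
d: no successors, so <>[](p & q) fails. ✗
e: no successors, so <>[](p & q) fails. ✗
g: successors {h}; [](p & q) there: h:T. ✓
h: no successors, so <>[](p & q) fails. ✗
— 3 worlds.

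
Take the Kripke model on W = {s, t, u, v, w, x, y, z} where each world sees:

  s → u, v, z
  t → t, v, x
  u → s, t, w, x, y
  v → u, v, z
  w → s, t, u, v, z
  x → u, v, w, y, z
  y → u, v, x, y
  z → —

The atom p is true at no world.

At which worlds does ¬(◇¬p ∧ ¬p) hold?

s: ◇¬p ∧ ¬p is T. ✗
t: ◇¬p ∧ ¬p is T. ✗
u: ◇¬p ∧ ¬p is T. ✗
v: ◇¬p ∧ ¬p is T. ✗
w: ◇¬p ∧ ¬p is T. ✗
x: ◇¬p ∧ ¬p is T. ✗
y: ◇¬p ∧ ¬p is T. ✗
z: ◇¬p ∧ ¬p is F. ✓

{z}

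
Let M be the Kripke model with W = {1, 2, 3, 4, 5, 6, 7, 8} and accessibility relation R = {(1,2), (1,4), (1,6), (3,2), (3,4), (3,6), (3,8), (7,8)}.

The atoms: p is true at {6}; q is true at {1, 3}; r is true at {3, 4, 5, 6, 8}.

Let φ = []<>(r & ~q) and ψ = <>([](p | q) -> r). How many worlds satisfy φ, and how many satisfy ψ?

5 and 3

For []<>(r & ~q):
1: successors {2, 4, 6}; <>(r & ~q) there: 2:F, 4:F, 6:F. ✗
2: no successors, so []<>(r & ~q) holds vacuously. ✓
3: successors {2, 4, 6, 8}; <>(r & ~q) there: 2:F, 4:F, 6:F, 8:F. ✗
4: no successors, so []<>(r & ~q) holds vacuously. ✓
5: no successors, so []<>(r & ~q) holds vacuously. ✓
6: no successors, so []<>(r & ~q) holds vacuously. ✓
7: successors {8}; <>(r & ~q) there: 8:F. ✗
8: no successors, so []<>(r & ~q) holds vacuously. ✓
— 5 worlds.
For <>([](p | q) -> r):
1: successors {2, 4, 6}; [](p | q) -> r there: 2:F, 4:T, 6:T. ✓
2: no successors, so <>([](p | q) -> r) fails. ✗
3: successors {2, 4, 6, 8}; [](p | q) -> r there: 2:F, 4:T, 6:T, 8:T. ✓
4: no successors, so <>([](p | q) -> r) fails. ✗
5: no successors, so <>([](p | q) -> r) fails. ✗
6: no successors, so <>([](p | q) -> r) fails. ✗
7: successors {8}; [](p | q) -> r there: 8:T. ✓
8: no successors, so <>([](p | q) -> r) fails. ✗
— 3 worlds.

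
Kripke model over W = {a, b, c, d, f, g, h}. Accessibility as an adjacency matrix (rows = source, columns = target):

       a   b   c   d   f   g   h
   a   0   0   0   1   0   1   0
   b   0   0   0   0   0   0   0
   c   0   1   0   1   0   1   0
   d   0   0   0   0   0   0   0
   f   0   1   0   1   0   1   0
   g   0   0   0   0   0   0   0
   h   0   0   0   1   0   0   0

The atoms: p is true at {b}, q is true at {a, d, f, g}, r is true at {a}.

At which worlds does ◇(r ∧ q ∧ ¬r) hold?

∅

a: successors {d, g}; r ∧ q ∧ ¬r there: d:F, g:F. ✗
b: no successors, so ◇(r ∧ q ∧ ¬r) fails. ✗
c: successors {b, d, g}; r ∧ q ∧ ¬r there: b:F, d:F, g:F. ✗
d: no successors, so ◇(r ∧ q ∧ ¬r) fails. ✗
f: successors {b, d, g}; r ∧ q ∧ ¬r there: b:F, d:F, g:F. ✗
g: no successors, so ◇(r ∧ q ∧ ¬r) fails. ✗
h: successors {d}; r ∧ q ∧ ¬r there: d:F. ✗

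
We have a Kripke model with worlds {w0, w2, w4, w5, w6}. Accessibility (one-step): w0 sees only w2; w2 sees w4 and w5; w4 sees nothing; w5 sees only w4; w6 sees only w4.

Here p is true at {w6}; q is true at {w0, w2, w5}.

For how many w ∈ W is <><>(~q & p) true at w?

0

w0: successors {w2}; <>(~q & p) there: w2:F. ✗
w2: successors {w4, w5}; <>(~q & p) there: w4:F, w5:F. ✗
w4: no successors, so <><>(~q & p) fails. ✗
w5: successors {w4}; <>(~q & p) there: w4:F. ✗
w6: successors {w4}; <>(~q & p) there: w4:F. ✗
Satisfying worlds: ∅.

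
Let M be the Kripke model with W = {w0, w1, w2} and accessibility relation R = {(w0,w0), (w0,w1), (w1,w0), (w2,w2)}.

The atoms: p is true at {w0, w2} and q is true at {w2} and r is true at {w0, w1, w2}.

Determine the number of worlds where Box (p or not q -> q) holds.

w0: successors {w0, w1}; p or not q -> q there: w0:F, w1:F. ✗
w1: successors {w0}; p or not q -> q there: w0:F. ✗
w2: successors {w2}; p or not q -> q there: w2:T. ✓
Satisfying worlds: {w2}.

1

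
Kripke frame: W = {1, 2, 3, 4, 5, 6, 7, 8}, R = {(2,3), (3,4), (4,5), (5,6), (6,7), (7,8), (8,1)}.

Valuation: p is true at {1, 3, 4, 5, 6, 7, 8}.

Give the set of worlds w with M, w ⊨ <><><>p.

1: no successors, so <><><>p fails. ✗
2: successors {3}; <><>p there: 3:T. ✓
3: successors {4}; <><>p there: 4:T. ✓
4: successors {5}; <><>p there: 5:T. ✓
5: successors {6}; <><>p there: 6:T. ✓
6: successors {7}; <><>p there: 7:T. ✓
7: successors {8}; <><>p there: 8:F. ✗
8: successors {1}; <><>p there: 1:F. ✗

{2, 3, 4, 5, 6}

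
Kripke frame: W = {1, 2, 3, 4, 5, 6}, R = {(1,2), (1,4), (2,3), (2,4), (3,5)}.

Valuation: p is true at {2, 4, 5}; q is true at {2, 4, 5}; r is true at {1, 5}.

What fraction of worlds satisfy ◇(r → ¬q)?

1: successors {2, 4}; r → ¬q there: 2:T, 4:T. ✓
2: successors {3, 4}; r → ¬q there: 3:T, 4:T. ✓
3: successors {5}; r → ¬q there: 5:F. ✗
4: no successors, so ◇(r → ¬q) fails. ✗
5: no successors, so ◇(r → ¬q) fails. ✗
6: no successors, so ◇(r → ¬q) fails. ✗
That's 2 of 6 worlds, so 2/6 = 1/3.

1/3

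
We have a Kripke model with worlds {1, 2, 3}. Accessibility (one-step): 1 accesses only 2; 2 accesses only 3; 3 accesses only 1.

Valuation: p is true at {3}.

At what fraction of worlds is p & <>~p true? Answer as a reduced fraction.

1: p is F, <>~p is T. ✗
2: p is F, <>~p is F. ✗
3: p is T, <>~p is T. ✓
That's 1 of 3 worlds, so 1/3.

1/3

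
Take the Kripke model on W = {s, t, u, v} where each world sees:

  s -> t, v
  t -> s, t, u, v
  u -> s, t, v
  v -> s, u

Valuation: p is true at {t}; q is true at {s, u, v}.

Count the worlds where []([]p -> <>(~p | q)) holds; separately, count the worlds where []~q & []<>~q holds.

4 and 0

For []([]p -> <>(~p | q)):
s: successors {t, v}; []p -> <>(~p | q) there: t:T, v:T. ✓
t: successors {s, t, u, v}; []p -> <>(~p | q) there: s:T, t:T, u:T, v:T. ✓
u: successors {s, t, v}; []p -> <>(~p | q) there: s:T, t:T, v:T. ✓
v: successors {s, u}; []p -> <>(~p | q) there: s:T, u:T. ✓
— 4 worlds.
For []~q & []<>~q:
s: []~q is F, []<>~q is F. ✗
t: []~q is F, []<>~q is F. ✗
u: []~q is F, []<>~q is F. ✗
v: []~q is F, []<>~q is T. ✗
— 0 worlds.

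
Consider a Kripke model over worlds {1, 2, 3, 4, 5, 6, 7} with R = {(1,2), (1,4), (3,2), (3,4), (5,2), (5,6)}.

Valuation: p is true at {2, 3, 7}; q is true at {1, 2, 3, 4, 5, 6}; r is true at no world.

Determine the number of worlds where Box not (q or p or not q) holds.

1: successors {2, 4}; not (q or p or not q) there: 2:F, 4:F. ✗
2: no successors, so Box not (q or p or not q) holds vacuously. ✓
3: successors {2, 4}; not (q or p or not q) there: 2:F, 4:F. ✗
4: no successors, so Box not (q or p or not q) holds vacuously. ✓
5: successors {2, 6}; not (q or p or not q) there: 2:F, 6:F. ✗
6: no successors, so Box not (q or p or not q) holds vacuously. ✓
7: no successors, so Box not (q or p or not q) holds vacuously. ✓
Satisfying worlds: {2, 4, 6, 7}.

4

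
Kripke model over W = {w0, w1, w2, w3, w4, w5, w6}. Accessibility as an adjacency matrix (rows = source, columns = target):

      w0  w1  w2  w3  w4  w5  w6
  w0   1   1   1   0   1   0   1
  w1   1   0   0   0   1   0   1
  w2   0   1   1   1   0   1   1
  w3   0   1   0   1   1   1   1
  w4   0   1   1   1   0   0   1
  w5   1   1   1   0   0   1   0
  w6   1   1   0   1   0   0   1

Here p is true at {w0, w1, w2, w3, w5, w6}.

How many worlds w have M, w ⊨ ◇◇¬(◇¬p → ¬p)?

w0: successors {w0, w1, w2, w4, w6}; ◇¬(◇¬p → ¬p) there: w0:T, w1:T, w2:T, w4:T, w6:T. ✓
w1: successors {w0, w4, w6}; ◇¬(◇¬p → ¬p) there: w0:T, w4:T, w6:T. ✓
w2: successors {w1, w2, w3, w5, w6}; ◇¬(◇¬p → ¬p) there: w1:T, w2:T, w3:T, w5:T, w6:T. ✓
w3: successors {w1, w3, w4, w5, w6}; ◇¬(◇¬p → ¬p) there: w1:T, w3:T, w4:T, w5:T, w6:T. ✓
w4: successors {w1, w2, w3, w6}; ◇¬(◇¬p → ¬p) there: w1:T, w2:T, w3:T, w6:T. ✓
w5: successors {w0, w1, w2, w5}; ◇¬(◇¬p → ¬p) there: w0:T, w1:T, w2:T, w5:T. ✓
w6: successors {w0, w1, w3, w6}; ◇¬(◇¬p → ¬p) there: w0:T, w1:T, w3:T, w6:T. ✓
Satisfying worlds: {w0, w1, w2, w3, w4, w5, w6}.

7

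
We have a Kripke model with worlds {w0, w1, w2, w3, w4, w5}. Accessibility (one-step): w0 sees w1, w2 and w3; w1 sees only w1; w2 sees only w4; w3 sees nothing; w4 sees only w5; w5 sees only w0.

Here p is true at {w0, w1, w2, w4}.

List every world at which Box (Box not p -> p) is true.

{w1, w2, w3, w4, w5}

w0: successors {w1, w2, w3}; Box not p -> p there: w1:T, w2:T, w3:F. ✗
w1: successors {w1}; Box not p -> p there: w1:T. ✓
w2: successors {w4}; Box not p -> p there: w4:T. ✓
w3: no successors, so Box (Box not p -> p) holds vacuously. ✓
w4: successors {w5}; Box not p -> p there: w5:T. ✓
w5: successors {w0}; Box not p -> p there: w0:T. ✓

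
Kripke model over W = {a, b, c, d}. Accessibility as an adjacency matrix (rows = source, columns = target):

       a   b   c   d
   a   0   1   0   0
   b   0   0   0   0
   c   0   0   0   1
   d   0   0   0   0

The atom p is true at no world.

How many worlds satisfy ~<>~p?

a: <>~p is T. ✗
b: <>~p is F. ✓
c: <>~p is T. ✗
d: <>~p is F. ✓
Satisfying worlds: {b, d}.

2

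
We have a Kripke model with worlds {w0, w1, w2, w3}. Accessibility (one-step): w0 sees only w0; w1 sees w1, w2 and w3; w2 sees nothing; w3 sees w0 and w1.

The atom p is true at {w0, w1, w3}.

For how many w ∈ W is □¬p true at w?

w0: successors {w0}; ¬p there: w0:F. ✗
w1: successors {w1, w2, w3}; ¬p there: w1:F, w2:T, w3:F. ✗
w2: no successors, so □¬p holds vacuously. ✓
w3: successors {w0, w1}; ¬p there: w0:F, w1:F. ✗
Satisfying worlds: {w2}.

1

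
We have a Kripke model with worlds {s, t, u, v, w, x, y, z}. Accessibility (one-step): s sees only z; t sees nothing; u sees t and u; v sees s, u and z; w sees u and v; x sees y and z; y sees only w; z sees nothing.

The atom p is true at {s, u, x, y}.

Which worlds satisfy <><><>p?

s: successors {z}; <><>p there: z:F. ✗
t: no successors, so <><><>p fails. ✗
u: successors {t, u}; <><>p there: t:F, u:T. ✓
v: successors {s, u, z}; <><>p there: s:F, u:T, z:F. ✓
w: successors {u, v}; <><>p there: u:T, v:T. ✓
x: successors {y, z}; <><>p there: y:T, z:F. ✓
y: successors {w}; <><>p there: w:T. ✓
z: no successors, so <><><>p fails. ✗

{u, v, w, x, y}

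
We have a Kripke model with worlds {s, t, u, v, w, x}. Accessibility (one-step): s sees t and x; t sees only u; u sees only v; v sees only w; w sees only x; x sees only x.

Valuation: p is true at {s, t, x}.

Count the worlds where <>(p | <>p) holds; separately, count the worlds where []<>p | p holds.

4 and 5

For <>(p | <>p):
s: successors {t, x}; p | <>p there: t:T, x:T. ✓
t: successors {u}; p | <>p there: u:F. ✗
u: successors {v}; p | <>p there: v:F. ✗
v: successors {w}; p | <>p there: w:T. ✓
w: successors {x}; p | <>p there: x:T. ✓
x: successors {x}; p | <>p there: x:T. ✓
— 4 worlds.
For []<>p | p:
s: []<>p is F, p is T. ✓
t: []<>p is F, p is T. ✓
u: []<>p is F, p is F. ✗
v: []<>p is T, p is F. ✓
w: []<>p is T, p is F. ✓
x: []<>p is T, p is T. ✓
— 5 worlds.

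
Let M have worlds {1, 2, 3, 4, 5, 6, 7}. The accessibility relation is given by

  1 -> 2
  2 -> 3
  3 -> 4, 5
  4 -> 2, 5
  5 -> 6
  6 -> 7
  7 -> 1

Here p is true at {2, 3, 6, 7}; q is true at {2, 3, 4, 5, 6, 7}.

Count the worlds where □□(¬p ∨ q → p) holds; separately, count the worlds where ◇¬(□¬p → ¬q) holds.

4 and 2

For □□(¬p ∨ q → p):
1: successors {2}; □(¬p ∨ q → p) there: 2:T. ✓
2: successors {3}; □(¬p ∨ q → p) there: 3:F. ✗
3: successors {4, 5}; □(¬p ∨ q → p) there: 4:F, 5:T. ✗
4: successors {2, 5}; □(¬p ∨ q → p) there: 2:T, 5:T. ✓
5: successors {6}; □(¬p ∨ q → p) there: 6:T. ✓
6: successors {7}; □(¬p ∨ q → p) there: 7:F. ✗
7: successors {1}; □(¬p ∨ q → p) there: 1:T. ✓
— 4 worlds.
For ◇¬(□¬p → ¬q):
1: successors {2}; ¬(□¬p → ¬q) there: 2:F. ✗
2: successors {3}; ¬(□¬p → ¬q) there: 3:T. ✓
3: successors {4, 5}; ¬(□¬p → ¬q) there: 4:F, 5:F. ✗
4: successors {2, 5}; ¬(□¬p → ¬q) there: 2:F, 5:F. ✗
5: successors {6}; ¬(□¬p → ¬q) there: 6:F. ✗
6: successors {7}; ¬(□¬p → ¬q) there: 7:T. ✓
7: successors {1}; ¬(□¬p → ¬q) there: 1:F. ✗
— 2 worlds.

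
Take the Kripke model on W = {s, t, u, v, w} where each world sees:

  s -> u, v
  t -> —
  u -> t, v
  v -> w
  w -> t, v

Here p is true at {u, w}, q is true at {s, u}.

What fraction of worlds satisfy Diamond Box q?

s: successors {u, v}; Box q there: u:F, v:F. ✗
t: no successors, so Diamond Box q fails. ✗
u: successors {t, v}; Box q there: t:T, v:F. ✓
v: successors {w}; Box q there: w:F. ✗
w: successors {t, v}; Box q there: t:T, v:F. ✓
That's 2 of 5 worlds, so 2/5.

2/5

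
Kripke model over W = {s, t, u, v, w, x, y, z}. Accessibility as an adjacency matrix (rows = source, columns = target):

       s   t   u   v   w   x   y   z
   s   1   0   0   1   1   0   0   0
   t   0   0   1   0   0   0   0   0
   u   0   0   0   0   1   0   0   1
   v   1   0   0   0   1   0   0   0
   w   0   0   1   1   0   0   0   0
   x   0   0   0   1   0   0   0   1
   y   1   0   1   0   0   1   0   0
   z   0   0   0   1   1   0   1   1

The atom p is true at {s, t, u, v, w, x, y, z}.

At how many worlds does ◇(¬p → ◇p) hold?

s: successors {s, v, w}; ¬p → ◇p there: s:T, v:T, w:T. ✓
t: successors {u}; ¬p → ◇p there: u:T. ✓
u: successors {w, z}; ¬p → ◇p there: w:T, z:T. ✓
v: successors {s, w}; ¬p → ◇p there: s:T, w:T. ✓
w: successors {u, v}; ¬p → ◇p there: u:T, v:T. ✓
x: successors {v, z}; ¬p → ◇p there: v:T, z:T. ✓
y: successors {s, u, x}; ¬p → ◇p there: s:T, u:T, x:T. ✓
z: successors {v, w, y, z}; ¬p → ◇p there: v:T, w:T, y:T, z:T. ✓
Satisfying worlds: {s, t, u, v, w, x, y, z}.

8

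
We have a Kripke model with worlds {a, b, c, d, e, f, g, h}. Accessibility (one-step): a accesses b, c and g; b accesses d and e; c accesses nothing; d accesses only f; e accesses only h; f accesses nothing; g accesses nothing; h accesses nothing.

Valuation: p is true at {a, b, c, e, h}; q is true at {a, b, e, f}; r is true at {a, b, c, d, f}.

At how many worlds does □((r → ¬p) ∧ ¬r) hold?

a: successors {b, c, g}; (r → ¬p) ∧ ¬r there: b:F, c:F, g:T. ✗
b: successors {d, e}; (r → ¬p) ∧ ¬r there: d:F, e:T. ✗
c: no successors, so □((r → ¬p) ∧ ¬r) holds vacuously. ✓
d: successors {f}; (r → ¬p) ∧ ¬r there: f:F. ✗
e: successors {h}; (r → ¬p) ∧ ¬r there: h:T. ✓
f: no successors, so □((r → ¬p) ∧ ¬r) holds vacuously. ✓
g: no successors, so □((r → ¬p) ∧ ¬r) holds vacuously. ✓
h: no successors, so □((r → ¬p) ∧ ¬r) holds vacuously. ✓
Satisfying worlds: {c, e, f, g, h}.

5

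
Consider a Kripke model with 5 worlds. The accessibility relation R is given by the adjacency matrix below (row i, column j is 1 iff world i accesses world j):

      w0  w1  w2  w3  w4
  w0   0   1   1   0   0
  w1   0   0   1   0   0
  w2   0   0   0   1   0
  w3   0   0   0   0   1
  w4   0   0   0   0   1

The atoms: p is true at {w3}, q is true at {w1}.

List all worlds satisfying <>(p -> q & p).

w0: successors {w1, w2}; p -> q & p there: w1:T, w2:T. ✓
w1: successors {w2}; p -> q & p there: w2:T. ✓
w2: successors {w3}; p -> q & p there: w3:F. ✗
w3: successors {w4}; p -> q & p there: w4:T. ✓
w4: successors {w4}; p -> q & p there: w4:T. ✓

{w0, w1, w3, w4}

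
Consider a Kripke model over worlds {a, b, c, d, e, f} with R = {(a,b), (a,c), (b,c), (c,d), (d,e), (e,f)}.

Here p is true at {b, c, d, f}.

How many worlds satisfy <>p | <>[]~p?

a: <>p is T, <>[]~p is F. ✓
b: <>p is T, <>[]~p is F. ✓
c: <>p is T, <>[]~p is T. ✓
d: <>p is F, <>[]~p is F. ✗
e: <>p is T, <>[]~p is T. ✓
f: <>p is F, <>[]~p is F. ✗
Satisfying worlds: {a, b, c, e}.

4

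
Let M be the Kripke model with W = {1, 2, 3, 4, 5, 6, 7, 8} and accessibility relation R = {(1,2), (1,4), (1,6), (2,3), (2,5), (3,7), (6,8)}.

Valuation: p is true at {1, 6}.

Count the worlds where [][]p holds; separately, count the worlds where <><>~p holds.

For [][]p:
1: successors {2, 4, 6}; []p there: 2:F, 4:T, 6:F. ✗
2: successors {3, 5}; []p there: 3:F, 5:T. ✗
3: successors {7}; []p there: 7:T. ✓
4: no successors, so [][]p holds vacuously. ✓
5: no successors, so [][]p holds vacuously. ✓
6: successors {8}; []p there: 8:T. ✓
7: no successors, so [][]p holds vacuously. ✓
8: no successors, so [][]p holds vacuously. ✓
— 6 worlds.
For <><>~p:
1: successors {2, 4, 6}; <>~p there: 2:T, 4:F, 6:T. ✓
2: successors {3, 5}; <>~p there: 3:T, 5:F. ✓
3: successors {7}; <>~p there: 7:F. ✗
4: no successors, so <><>~p fails. ✗
5: no successors, so <><>~p fails. ✗
6: successors {8}; <>~p there: 8:F. ✗
7: no successors, so <><>~p fails. ✗
8: no successors, so <><>~p fails. ✗
— 2 worlds.

6 and 2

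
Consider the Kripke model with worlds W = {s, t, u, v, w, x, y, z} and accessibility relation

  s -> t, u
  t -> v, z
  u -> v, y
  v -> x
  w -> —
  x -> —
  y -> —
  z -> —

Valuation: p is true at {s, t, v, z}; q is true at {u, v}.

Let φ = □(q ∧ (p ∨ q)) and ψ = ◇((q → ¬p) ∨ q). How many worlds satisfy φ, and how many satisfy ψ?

For □(q ∧ (p ∨ q)):
s: successors {t, u}; q ∧ (p ∨ q) there: t:F, u:T. ✗
t: successors {v, z}; q ∧ (p ∨ q) there: v:T, z:F. ✗
u: successors {v, y}; q ∧ (p ∨ q) there: v:T, y:F. ✗
v: successors {x}; q ∧ (p ∨ q) there: x:F. ✗
w: no successors, so □(q ∧ (p ∨ q)) holds vacuously. ✓
x: no successors, so □(q ∧ (p ∨ q)) holds vacuously. ✓
y: no successors, so □(q ∧ (p ∨ q)) holds vacuously. ✓
z: no successors, so □(q ∧ (p ∨ q)) holds vacuously. ✓
— 4 worlds.
For ◇((q → ¬p) ∨ q):
s: successors {t, u}; (q → ¬p) ∨ q there: t:T, u:T. ✓
t: successors {v, z}; (q → ¬p) ∨ q there: v:T, z:T. ✓
u: successors {v, y}; (q → ¬p) ∨ q there: v:T, y:T. ✓
v: successors {x}; (q → ¬p) ∨ q there: x:T. ✓
w: no successors, so ◇((q → ¬p) ∨ q) fails. ✗
x: no successors, so ◇((q → ¬p) ∨ q) fails. ✗
y: no successors, so ◇((q → ¬p) ∨ q) fails. ✗
z: no successors, so ◇((q → ¬p) ∨ q) fails. ✗
— 4 worlds.

4 and 4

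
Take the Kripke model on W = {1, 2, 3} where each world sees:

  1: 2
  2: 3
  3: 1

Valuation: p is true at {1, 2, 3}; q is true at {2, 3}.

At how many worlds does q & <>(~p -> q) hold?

1: q is F, <>(~p -> q) is T. ✗
2: q is T, <>(~p -> q) is T. ✓
3: q is T, <>(~p -> q) is T. ✓
Satisfying worlds: {2, 3}.

2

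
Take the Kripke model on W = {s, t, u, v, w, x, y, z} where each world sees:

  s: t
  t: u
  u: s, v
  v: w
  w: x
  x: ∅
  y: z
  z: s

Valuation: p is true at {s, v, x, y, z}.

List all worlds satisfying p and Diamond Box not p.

s: p is T, Diamond Box not p is T. ✓
t: p is F, Diamond Box not p is F. ✗
u: p is F, Diamond Box not p is T. ✗
v: p is T, Diamond Box not p is F. ✗
w: p is F, Diamond Box not p is T. ✗
x: p is T, Diamond Box not p is F. ✗
y: p is T, Diamond Box not p is F. ✗
z: p is T, Diamond Box not p is T. ✓

{s, z}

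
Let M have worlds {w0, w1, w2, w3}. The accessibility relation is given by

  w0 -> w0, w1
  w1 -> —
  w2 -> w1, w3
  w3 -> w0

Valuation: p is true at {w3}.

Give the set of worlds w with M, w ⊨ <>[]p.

w0: successors {w0, w1}; []p there: w0:F, w1:T. ✓
w1: no successors, so <>[]p fails. ✗
w2: successors {w1, w3}; []p there: w1:T, w3:F. ✓
w3: successors {w0}; []p there: w0:F. ✗

{w0, w2}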